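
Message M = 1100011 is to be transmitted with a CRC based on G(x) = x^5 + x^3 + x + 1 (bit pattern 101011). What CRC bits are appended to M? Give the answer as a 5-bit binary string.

00011

Append 5 zeros: 110001100000. Divide by 101011 (XOR where the leading bit is 1):
  pos 0: 110001 XOR 101011 = 011010
  pos 1: 110101 XOR 101011 = 011110
  pos 2: 111100 XOR 101011 = 010111
  pos 3: 101110 XOR 101011 = 000101
  pos 6: 101000 XOR 101011 = 000011
Remainder (last 5 bits) = 00011. This is the CRC / FCS.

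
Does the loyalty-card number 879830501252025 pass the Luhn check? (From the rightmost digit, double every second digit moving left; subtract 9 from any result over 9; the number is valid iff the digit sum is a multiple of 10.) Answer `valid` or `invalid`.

valid

From the right, keep odd positions and double even positions (subtract 9 from any doubled value over 9):
  doubled (positions 2,4,...): 4 4 4 0 0 7 5 → sum 24
  kept (positions 1,3,...): 5 0 5 1 5 3 9 8 → sum 36
Total = 60.
60 mod 10 = 0, so the number is valid.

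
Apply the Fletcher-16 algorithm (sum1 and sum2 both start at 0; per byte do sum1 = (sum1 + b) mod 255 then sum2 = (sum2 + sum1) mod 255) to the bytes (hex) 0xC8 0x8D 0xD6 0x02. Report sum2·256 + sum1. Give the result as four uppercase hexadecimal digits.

Running sums (mod 255):
  after byte 0 (0xC8): sum1=200, sum2=200
  after byte 1 (0x8D): sum1=86, sum2=31
  after byte 2 (0xD6): sum1=45, sum2=76
  after byte 3 (0x02): sum1=47, sum2=123
Checksum = sum2·256 + sum1 = 123·256 + 47 = 31535 = 0x7B2F.

7B2F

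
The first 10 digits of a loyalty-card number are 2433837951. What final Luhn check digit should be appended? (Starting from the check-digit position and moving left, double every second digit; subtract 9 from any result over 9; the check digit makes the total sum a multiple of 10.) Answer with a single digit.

4

Partial digits right→left: 1 5 9 7 3 8 3 3 4 2
Double every second digit counting from the check-digit position (so the 1st, 3rd, 5th, ... of the partial from the right).
  doubled (with −9 where >9): 2 9 6 6 8 → sum 31
  kept as-is: 5 7 8 3 2 → sum 25
Total = 31 + 25 = 56.
Check digit = (10 − (56 mod 10)) mod 10 = 4.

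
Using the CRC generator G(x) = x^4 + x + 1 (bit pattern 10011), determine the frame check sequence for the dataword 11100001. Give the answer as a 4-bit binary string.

0000

Append 4 zeros: 111000010000. Divide by 10011 (XOR where the leading bit is 1):
  pos 0: 11100 XOR 10011 = 01111
  pos 1: 11110 XOR 10011 = 01101
  pos 2: 11010 XOR 10011 = 01001
  pos 3: 10011 XOR 10011 = 00000
Remainder (last 4 bits) = 0000. This is the CRC / FCS.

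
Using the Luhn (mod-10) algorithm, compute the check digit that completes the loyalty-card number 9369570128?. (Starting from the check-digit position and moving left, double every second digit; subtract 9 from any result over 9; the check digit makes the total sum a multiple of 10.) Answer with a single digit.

9

Partial digits right→left: 8 2 1 0 7 5 9 6 3 9
Double every second digit counting from the check-digit position (so the 1st, 3rd, 5th, ... of the partial from the right).
  doubled (with −9 where >9): 7 2 5 9 6 → sum 29
  kept as-is: 2 0 5 6 9 → sum 22
Total = 29 + 22 = 51.
Check digit = (10 − (51 mod 10)) mod 10 = 9.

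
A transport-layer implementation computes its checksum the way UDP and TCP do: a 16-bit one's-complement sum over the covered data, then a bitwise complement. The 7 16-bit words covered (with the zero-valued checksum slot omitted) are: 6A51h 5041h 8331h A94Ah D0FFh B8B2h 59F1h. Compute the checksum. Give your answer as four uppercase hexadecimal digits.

354D

One's-complement addition (fold any carry out of bit 15 back into bit 0):
  0x6A51 + 0x5041 = 0x0BA92
  0xBA92 + 0x8331 = 0x13DC3 → wrap carry → 0x3DC4
  0x3DC4 + 0xA94A = 0x0E70E
  0xE70E + 0xD0FF = 0x1B80D → wrap carry → 0xB80E
  0xB80E + 0xB8B2 = 0x170C0 → wrap carry → 0x70C1
  0x70C1 + 0x59F1 = 0x0CAB2
One's-complement sum = 0xCAB2.
Checksum = ~0xCAB2 & 0xFFFF = 0x354D.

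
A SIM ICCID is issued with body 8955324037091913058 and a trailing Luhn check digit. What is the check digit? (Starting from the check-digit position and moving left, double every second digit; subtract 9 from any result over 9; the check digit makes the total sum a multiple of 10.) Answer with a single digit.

2

Partial digits right→left: 8 5 0 3 1 9 1 9 0 7 3 0 4 2 3 5 5 9 8
Double every second digit counting from the check-digit position (so the 1st, 3rd, 5th, ... of the partial from the right).
  doubled (with −9 where >9): 7 0 2 2 0 6 8 6 1 7 → sum 39
  kept as-is: 5 3 9 9 7 0 2 5 9 → sum 49
Total = 39 + 49 = 88.
Check digit = (10 − (88 mod 10)) mod 10 = 2.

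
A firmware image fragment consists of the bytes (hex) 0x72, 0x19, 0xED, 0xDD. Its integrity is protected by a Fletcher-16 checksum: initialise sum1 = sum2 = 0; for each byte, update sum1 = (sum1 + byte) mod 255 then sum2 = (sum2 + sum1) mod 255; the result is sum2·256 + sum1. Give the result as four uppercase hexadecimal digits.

CE57

Running sums (mod 255):
  after byte 0 (0x72): sum1=114, sum2=114
  after byte 1 (0x19): sum1=139, sum2=253
  after byte 2 (0xED): sum1=121, sum2=119
  after byte 3 (0xDD): sum1=87, sum2=206
Checksum = sum2·256 + sum1 = 206·256 + 87 = 52823 = 0xCE57.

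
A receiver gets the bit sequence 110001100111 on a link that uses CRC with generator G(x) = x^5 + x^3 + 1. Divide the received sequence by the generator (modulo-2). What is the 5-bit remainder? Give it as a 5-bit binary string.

Modulo-2 division of 110001100111 by 101001:
  pos 0: 110001 XOR 101001 = 011000
  pos 1: 110001 XOR 101001 = 011000
  pos 2: 110000 XOR 101001 = 011001
  pos 3: 110010 XOR 101001 = 011011
  pos 4: 110111 XOR 101001 = 011110
  pos 5: 111101 XOR 101001 = 010100
  pos 6: 101001 XOR 101001 = 000000
Remainder = 00000 (zero — the frame passes the CRC check).

00000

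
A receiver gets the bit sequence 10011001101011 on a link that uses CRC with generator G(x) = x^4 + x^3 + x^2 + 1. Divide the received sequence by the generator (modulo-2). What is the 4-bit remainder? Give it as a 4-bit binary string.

0000

Modulo-2 division of 10011001101011 by 11101:
  pos 0: 10011 XOR 11101 = 01110
  pos 1: 11100 XOR 11101 = 00001
  pos 5: 10110 XOR 11101 = 01011
  pos 6: 10111 XOR 11101 = 01010
  pos 7: 10100 XOR 11101 = 01001
  pos 8: 10011 XOR 11101 = 01110
  pos 9: 11101 XOR 11101 = 00000
Remainder = 0000 (zero — the frame passes the CRC check).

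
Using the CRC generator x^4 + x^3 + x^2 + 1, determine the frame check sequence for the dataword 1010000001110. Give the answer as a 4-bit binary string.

Append 4 zeros: 10100000011100000. Divide by 11101 (XOR where the leading bit is 1):
  pos 0: 10100 XOR 11101 = 01001
  pos 1: 10010 XOR 11101 = 01111
  pos 2: 11110 XOR 11101 = 00011
  pos 5: 11001 XOR 11101 = 00100
  pos 7: 10011 XOR 11101 = 01110
  pos 8: 11100 XOR 11101 = 00001
  pos 12: 10000 XOR 11101 = 01101
Remainder (last 4 bits) = 1101. This is the CRC / FCS.

1101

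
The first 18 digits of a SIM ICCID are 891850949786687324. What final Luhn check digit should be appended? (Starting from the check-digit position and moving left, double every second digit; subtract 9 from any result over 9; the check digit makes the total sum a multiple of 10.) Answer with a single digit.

Partial digits right→left: 4 2 3 7 8 6 6 8 7 9 4 9 0 5 8 1 9 8
Double every second digit counting from the check-digit position (so the 1st, 3rd, 5th, ... of the partial from the right).
  doubled (with −9 where >9): 8 6 7 3 5 8 0 7 9 → sum 53
  kept as-is: 2 7 6 8 9 9 5 1 8 → sum 55
Total = 53 + 55 = 108.
Check digit = (10 − (108 mod 10)) mod 10 = 2.

2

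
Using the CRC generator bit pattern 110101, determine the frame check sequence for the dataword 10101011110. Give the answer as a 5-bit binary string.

11001

Append 5 zeros: 1010101111000000. Divide by 110101 (XOR where the leading bit is 1):
  pos 0: 101010 XOR 110101 = 011111
  pos 1: 111111 XOR 110101 = 001010
  pos 3: 101011 XOR 110101 = 011110
  pos 4: 111101 XOR 110101 = 001000
  pos 6: 100000 XOR 110101 = 010101
  pos 7: 101010 XOR 110101 = 011111
  pos 8: 111110 XOR 110101 = 001011
  pos 10: 101100 XOR 110101 = 011001
Remainder (last 5 bits) = 11001. This is the CRC / FCS.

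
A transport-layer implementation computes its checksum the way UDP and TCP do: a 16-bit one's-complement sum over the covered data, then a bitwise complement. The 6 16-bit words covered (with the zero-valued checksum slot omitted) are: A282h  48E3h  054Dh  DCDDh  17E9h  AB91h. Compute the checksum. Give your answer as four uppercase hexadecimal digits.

6EF4

One's-complement addition (fold any carry out of bit 15 back into bit 0):
  0xA282 + 0x48E3 = 0x0EB65
  0xEB65 + 0x054D = 0x0F0B2
  0xF0B2 + 0xDCDD = 0x1CD8F → wrap carry → 0xCD90
  0xCD90 + 0x17E9 = 0x0E579
  0xE579 + 0xAB91 = 0x1910A → wrap carry → 0x910B
One's-complement sum = 0x910B.
Checksum = ~0x910B & 0xFFFF = 0x6EF4.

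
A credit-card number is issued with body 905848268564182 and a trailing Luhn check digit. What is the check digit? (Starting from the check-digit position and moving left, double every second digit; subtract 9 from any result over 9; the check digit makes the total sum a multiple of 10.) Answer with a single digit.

Partial digits right→left: 2 8 1 4 6 5 8 6 2 8 4 8 5 0 9
Double every second digit counting from the check-digit position (so the 1st, 3rd, 5th, ... of the partial from the right).
  doubled (with −9 where >9): 4 2 3 7 4 8 1 9 → sum 38
  kept as-is: 8 4 5 6 8 8 0 → sum 39
Total = 38 + 39 = 77.
Check digit = (10 − (77 mod 10)) mod 10 = 3.

3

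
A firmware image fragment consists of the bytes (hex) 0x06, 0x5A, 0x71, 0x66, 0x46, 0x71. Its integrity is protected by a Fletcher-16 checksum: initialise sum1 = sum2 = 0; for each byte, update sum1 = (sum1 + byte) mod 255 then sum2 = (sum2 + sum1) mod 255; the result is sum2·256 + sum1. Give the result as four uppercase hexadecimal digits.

DEEF

Running sums (mod 255):
  after byte 0 (0x06): sum1=6, sum2=6
  after byte 1 (0x5A): sum1=96, sum2=102
  after byte 2 (0x71): sum1=209, sum2=56
  after byte 3 (0x66): sum1=56, sum2=112
  after byte 4 (0x46): sum1=126, sum2=238
  after byte 5 (0x71): sum1=239, sum2=222
Checksum = sum2·256 + sum1 = 222·256 + 239 = 57071 = 0xDEEF.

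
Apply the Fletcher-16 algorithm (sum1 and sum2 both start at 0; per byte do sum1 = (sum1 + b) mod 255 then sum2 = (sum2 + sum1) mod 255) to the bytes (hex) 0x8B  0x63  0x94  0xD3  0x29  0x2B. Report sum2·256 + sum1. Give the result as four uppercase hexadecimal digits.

Running sums (mod 255):
  after byte 0 (0x8B): sum1=139, sum2=139
  after byte 1 (0x63): sum1=238, sum2=122
  after byte 2 (0x94): sum1=131, sum2=253
  after byte 3 (0xD3): sum1=87, sum2=85
  after byte 4 (0x29): sum1=128, sum2=213
  after byte 5 (0x2B): sum1=171, sum2=129
Checksum = sum2·256 + sum1 = 129·256 + 171 = 33195 = 0x81AB.

81AB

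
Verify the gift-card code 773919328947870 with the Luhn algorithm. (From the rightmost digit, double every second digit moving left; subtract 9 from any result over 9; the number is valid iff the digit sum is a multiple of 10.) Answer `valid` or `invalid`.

valid

From the right, keep odd positions and double even positions (subtract 9 from any doubled value over 9):
  doubled (positions 2,4,...): 5 5 9 4 9 9 5 → sum 46
  kept (positions 1,3,...): 0 8 4 8 3 1 3 7 → sum 34
Total = 80.
80 mod 10 = 0, so the number is valid.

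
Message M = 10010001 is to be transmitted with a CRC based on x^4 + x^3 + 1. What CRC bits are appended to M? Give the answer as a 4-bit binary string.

Append 4 zeros: 100100010000. Divide by 11001 (XOR where the leading bit is 1):
  pos 0: 10010 XOR 11001 = 01011
  pos 1: 10110 XOR 11001 = 01111
  pos 2: 11110 XOR 11001 = 00111
  pos 4: 11110 XOR 11001 = 00111
  pos 6: 11100 XOR 11001 = 00101
Remainder (last 4 bits) = 1010. This is the CRC / FCS.

1010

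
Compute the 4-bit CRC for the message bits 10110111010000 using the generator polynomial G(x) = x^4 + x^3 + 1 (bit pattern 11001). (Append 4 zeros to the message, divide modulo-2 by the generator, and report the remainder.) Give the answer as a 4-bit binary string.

0011

Append 4 zeros: 101101110100000000. Divide by 11001 (XOR where the leading bit is 1):
  pos 0: 10110 XOR 11001 = 01111
  pos 1: 11111 XOR 11001 = 00110
  pos 3: 11011 XOR 11001 = 00010
  pos 6: 10010 XOR 11001 = 01011
  pos 7: 10110 XOR 11001 = 01111
  pos 8: 11110 XOR 11001 = 00111
  pos 10: 11100 XOR 11001 = 00101
  pos 12: 10100 XOR 11001 = 01101
  pos 13: 11010 XOR 11001 = 00011
Remainder (last 4 bits) = 0011. This is the CRC / FCS.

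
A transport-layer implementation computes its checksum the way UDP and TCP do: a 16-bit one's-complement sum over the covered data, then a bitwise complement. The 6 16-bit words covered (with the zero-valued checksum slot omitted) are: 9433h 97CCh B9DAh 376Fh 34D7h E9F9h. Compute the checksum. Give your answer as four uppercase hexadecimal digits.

C3E4

One's-complement addition (fold any carry out of bit 15 back into bit 0):
  0x9433 + 0x97CC = 0x12BFF → wrap carry → 0x2C00
  0x2C00 + 0xB9DA = 0x0E5DA
  0xE5DA + 0x376F = 0x11D49 → wrap carry → 0x1D4A
  0x1D4A + 0x34D7 = 0x05221
  0x5221 + 0xE9F9 = 0x13C1A → wrap carry → 0x3C1B
One's-complement sum = 0x3C1B.
Checksum = ~0x3C1B & 0xFFFF = 0xC3E4.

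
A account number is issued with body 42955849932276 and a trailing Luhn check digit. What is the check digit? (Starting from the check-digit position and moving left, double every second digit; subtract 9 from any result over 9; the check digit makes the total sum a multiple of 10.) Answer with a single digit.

Partial digits right→left: 6 7 2 2 3 9 9 4 8 5 5 9 2 4
Double every second digit counting from the check-digit position (so the 1st, 3rd, 5th, ... of the partial from the right).
  doubled (with −9 where >9): 3 4 6 9 7 1 4 → sum 34
  kept as-is: 7 2 9 4 5 9 4 → sum 40
Total = 34 + 40 = 74.
Check digit = (10 − (74 mod 10)) mod 10 = 6.

6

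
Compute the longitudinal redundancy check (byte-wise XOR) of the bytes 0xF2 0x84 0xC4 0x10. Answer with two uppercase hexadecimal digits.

XOR the bytes together:
  start with 0xF2
  0xF2 ⊕ 0x84 = 0x76
  0x76 ⊕ 0xC4 = 0xB2
  0xB2 ⊕ 0x10 = 0xA2

A2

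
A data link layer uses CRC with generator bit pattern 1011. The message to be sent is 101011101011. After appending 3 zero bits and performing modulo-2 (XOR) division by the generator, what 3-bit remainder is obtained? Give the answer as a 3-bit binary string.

011

Append 3 zeros: 101011101011000. Divide by 1011 (XOR where the leading bit is 1):
  pos 0: 1010 XOR 1011 = 0001
  pos 3: 1111 XOR 1011 = 0100
  pos 4: 1000 XOR 1011 = 0011
  pos 6: 1110 XOR 1011 = 0101
  pos 7: 1011 XOR 1011 = 0000
  pos 11: 1000 XOR 1011 = 0011
Remainder (last 3 bits) = 011. This is the CRC / FCS.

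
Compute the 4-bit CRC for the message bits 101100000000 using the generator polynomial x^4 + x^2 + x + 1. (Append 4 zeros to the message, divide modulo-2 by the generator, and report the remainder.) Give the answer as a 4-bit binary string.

0111

Append 4 zeros: 1011000000000000. Divide by 10111 (XOR where the leading bit is 1):
  pos 0: 10110 XOR 10111 = 00001
  pos 4: 10000 XOR 10111 = 00111
  pos 6: 11100 XOR 10111 = 01011
  pos 7: 10110 XOR 10111 = 00001
  pos 11: 10000 XOR 10111 = 00111
Remainder (last 4 bits) = 0111. This is the CRC / FCS.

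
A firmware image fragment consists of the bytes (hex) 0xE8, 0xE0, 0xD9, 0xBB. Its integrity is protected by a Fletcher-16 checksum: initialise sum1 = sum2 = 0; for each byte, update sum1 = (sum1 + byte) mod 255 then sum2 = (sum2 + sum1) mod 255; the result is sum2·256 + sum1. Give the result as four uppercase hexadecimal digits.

B55F

Running sums (mod 255):
  after byte 0 (0xE8): sum1=232, sum2=232
  after byte 1 (0xE0): sum1=201, sum2=178
  after byte 2 (0xD9): sum1=163, sum2=86
  after byte 3 (0xBB): sum1=95, sum2=181
Checksum = sum2·256 + sum1 = 181·256 + 95 = 46431 = 0xB55F.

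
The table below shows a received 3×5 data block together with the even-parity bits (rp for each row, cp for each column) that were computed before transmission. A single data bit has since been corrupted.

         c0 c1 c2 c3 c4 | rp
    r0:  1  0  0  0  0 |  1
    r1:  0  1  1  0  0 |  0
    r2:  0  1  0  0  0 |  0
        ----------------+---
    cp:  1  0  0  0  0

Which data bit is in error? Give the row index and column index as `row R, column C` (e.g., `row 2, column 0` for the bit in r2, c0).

row 2, column 2

Recompute each row's even parity and compare to rp:
  r0: data parity 1, sent rp 1 → ok
  r1: data parity 0, sent rp 0 → ok
  r2: data parity 1, sent rp 0 → mismatch
Recompute each column's even parity and compare to cp:
  c0: data parity 1, sent cp 1 → ok
  c1: data parity 0, sent cp 0 → ok
  c2: data parity 1, sent cp 0 → mismatch
  c3: data parity 0, sent cp 0 → ok
  c4: data parity 0, sent cp 0 → ok
Exactly one row (r2) and one column (c2) fail → the flipped bit is at their intersection.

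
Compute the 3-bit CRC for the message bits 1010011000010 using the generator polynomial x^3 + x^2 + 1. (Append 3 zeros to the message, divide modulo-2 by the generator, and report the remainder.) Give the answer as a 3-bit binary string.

Append 3 zeros: 1010011000010000. Divide by 1101 (XOR where the leading bit is 1):
  pos 0: 1010 XOR 1101 = 0111
  pos 1: 1110 XOR 1101 = 0011
  pos 3: 1111 XOR 1101 = 0010
  pos 5: 1000 XOR 1101 = 0101
  pos 6: 1010 XOR 1101 = 0111
  pos 7: 1110 XOR 1101 = 0011
  pos 9: 1110 XOR 1101 = 0011
  pos 11: 1100 XOR 1101 = 0001
Remainder (last 3 bits) = 010. This is the CRC / FCS.

010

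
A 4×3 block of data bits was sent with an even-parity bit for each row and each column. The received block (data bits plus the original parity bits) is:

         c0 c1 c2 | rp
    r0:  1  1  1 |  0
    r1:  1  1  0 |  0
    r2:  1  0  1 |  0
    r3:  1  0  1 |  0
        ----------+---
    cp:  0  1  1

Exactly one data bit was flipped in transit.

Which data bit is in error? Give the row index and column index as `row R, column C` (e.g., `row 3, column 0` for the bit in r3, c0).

Recompute each row's even parity and compare to rp:
  r0: data parity 1, sent rp 0 → mismatch
  r1: data parity 0, sent rp 0 → ok
  r2: data parity 0, sent rp 0 → ok
  r3: data parity 0, sent rp 0 → ok
Recompute each column's even parity and compare to cp:
  c0: data parity 0, sent cp 0 → ok
  c1: data parity 0, sent cp 1 → mismatch
  c2: data parity 1, sent cp 1 → ok
Exactly one row (r0) and one column (c1) fail → the flipped bit is at their intersection.

row 0, column 1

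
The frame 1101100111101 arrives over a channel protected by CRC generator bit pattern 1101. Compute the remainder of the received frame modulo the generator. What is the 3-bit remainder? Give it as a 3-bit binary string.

110

Modulo-2 division of 1101100111101 by 1101:
  pos 0: 1101 XOR 1101 = 0000
  pos 4: 1001 XOR 1101 = 0100
  pos 5: 1001 XOR 1101 = 0100
  pos 6: 1001 XOR 1101 = 0100
  pos 7: 1001 XOR 1101 = 0100
  pos 8: 1000 XOR 1101 = 0101
  pos 9: 1011 XOR 1101 = 0110
Remainder = 110 (nonzero — an error is detected).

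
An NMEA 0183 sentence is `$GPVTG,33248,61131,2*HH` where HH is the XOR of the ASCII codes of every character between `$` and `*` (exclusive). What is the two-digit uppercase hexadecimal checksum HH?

XOR the ASCII codes of the payload characters:
  'G' = 0x47 → acc = 0x47
  'P' = 0x50 → acc = 0x17
  'V' = 0x56 → acc = 0x41
  'T' = 0x54 → acc = 0x15
  'G' = 0x47 → acc = 0x52
  ',' = 0x2C → acc = 0x7E
  '3' = 0x33 → acc = 0x4D
  '3' = 0x33 → acc = 0x7E
  '2' = 0x32 → acc = 0x4C
  '4' = 0x34 → acc = 0x78
  '8' = 0x38 → acc = 0x40
  ',' = 0x2C → acc = 0x6C
  '6' = 0x36 → acc = 0x5A
  '1' = 0x31 → acc = 0x6B
  '1' = 0x31 → acc = 0x5A
  '3' = 0x33 → acc = 0x69
  '1' = 0x31 → acc = 0x58
  ',' = 0x2C → acc = 0x74
  '2' = 0x32 → acc = 0x46
Checksum = 0x46.

46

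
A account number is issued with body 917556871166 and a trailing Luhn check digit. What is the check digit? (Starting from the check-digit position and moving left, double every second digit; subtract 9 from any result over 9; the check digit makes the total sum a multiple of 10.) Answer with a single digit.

8

Partial digits right→left: 6 6 1 1 7 8 6 5 5 7 1 9
Double every second digit counting from the check-digit position (so the 1st, 3rd, 5th, ... of the partial from the right).
  doubled (with −9 where >9): 3 2 5 3 1 2 → sum 16
  kept as-is: 6 1 8 5 7 9 → sum 36
Total = 16 + 36 = 52.
Check digit = (10 − (52 mod 10)) mod 10 = 8.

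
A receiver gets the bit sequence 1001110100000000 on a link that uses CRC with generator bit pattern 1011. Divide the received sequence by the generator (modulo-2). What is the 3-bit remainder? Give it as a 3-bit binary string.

010

Modulo-2 division of 1001110100000000 by 1011:
  pos 0: 1001 XOR 1011 = 0010
  pos 2: 1011 XOR 1011 = 0000
  pos 7: 1000 XOR 1011 = 0011
  pos 9: 1100 XOR 1011 = 0111
  pos 10: 1110 XOR 1011 = 0101
  pos 11: 1010 XOR 1011 = 0001
Remainder = 010 (nonzero — an error is detected).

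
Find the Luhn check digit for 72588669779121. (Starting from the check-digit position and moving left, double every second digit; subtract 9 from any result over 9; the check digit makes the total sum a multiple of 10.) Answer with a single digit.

Partial digits right→left: 1 2 1 9 7 7 9 6 6 8 8 5 2 7
Double every second digit counting from the check-digit position (so the 1st, 3rd, 5th, ... of the partial from the right).
  doubled (with −9 where >9): 2 2 5 9 3 7 4 → sum 32
  kept as-is: 2 9 7 6 8 5 7 → sum 44
Total = 32 + 44 = 76.
Check digit = (10 − (76 mod 10)) mod 10 = 4.

4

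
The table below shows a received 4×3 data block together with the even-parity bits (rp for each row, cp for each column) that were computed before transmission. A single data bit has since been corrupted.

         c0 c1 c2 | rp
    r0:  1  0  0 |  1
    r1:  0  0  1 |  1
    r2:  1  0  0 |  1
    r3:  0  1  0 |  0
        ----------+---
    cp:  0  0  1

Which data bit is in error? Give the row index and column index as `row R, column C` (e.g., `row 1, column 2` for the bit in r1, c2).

Recompute each row's even parity and compare to rp:
  r0: data parity 1, sent rp 1 → ok
  r1: data parity 1, sent rp 1 → ok
  r2: data parity 1, sent rp 1 → ok
  r3: data parity 1, sent rp 0 → mismatch
Recompute each column's even parity and compare to cp:
  c0: data parity 0, sent cp 0 → ok
  c1: data parity 1, sent cp 0 → mismatch
  c2: data parity 1, sent cp 1 → ok
Exactly one row (r3) and one column (c1) fail → the flipped bit is at their intersection.

row 3, column 1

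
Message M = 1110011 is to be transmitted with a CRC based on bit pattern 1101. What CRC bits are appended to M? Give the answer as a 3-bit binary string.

101

Append 3 zeros: 1110011000. Divide by 1101 (XOR where the leading bit is 1):
  pos 0: 1110 XOR 1101 = 0011
  pos 2: 1101 XOR 1101 = 0000
  pos 6: 1000 XOR 1101 = 0101
Remainder (last 3 bits) = 101. This is the CRC / FCS.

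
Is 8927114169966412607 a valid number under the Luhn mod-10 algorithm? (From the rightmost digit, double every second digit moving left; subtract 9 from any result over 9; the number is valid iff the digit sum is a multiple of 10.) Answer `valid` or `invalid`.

From the right, keep odd positions and double even positions (subtract 9 from any doubled value over 9):
  doubled (positions 2,4,...): 0 4 8 3 9 2 2 5 9 → sum 42
  kept (positions 1,3,...): 7 6 1 6 9 6 4 1 2 8 → sum 50
Total = 92.
92 mod 10 = 2, so the number is invalid.

invalid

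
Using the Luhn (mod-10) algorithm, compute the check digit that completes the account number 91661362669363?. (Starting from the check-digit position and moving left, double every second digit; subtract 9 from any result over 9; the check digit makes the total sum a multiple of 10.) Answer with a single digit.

7

Partial digits right→left: 3 6 3 9 6 6 2 6 3 1 6 6 1 9
Double every second digit counting from the check-digit position (so the 1st, 3rd, 5th, ... of the partial from the right).
  doubled (with −9 where >9): 6 6 3 4 6 3 2 → sum 30
  kept as-is: 6 9 6 6 1 6 9 → sum 43
Total = 30 + 43 = 73.
Check digit = (10 − (73 mod 10)) mod 10 = 7.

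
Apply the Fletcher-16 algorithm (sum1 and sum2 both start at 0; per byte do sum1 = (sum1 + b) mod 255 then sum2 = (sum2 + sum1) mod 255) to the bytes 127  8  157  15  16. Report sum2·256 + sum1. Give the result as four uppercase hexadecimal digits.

Running sums (mod 255):
  after byte 0 (127): sum1=127, sum2=127
  after byte 1 (8): sum1=135, sum2=7
  after byte 2 (157): sum1=37, sum2=44
  after byte 3 (15): sum1=52, sum2=96
  after byte 4 (16): sum1=68, sum2=164
Checksum = sum2·256 + sum1 = 164·256 + 68 = 42052 = 0xA444.

A444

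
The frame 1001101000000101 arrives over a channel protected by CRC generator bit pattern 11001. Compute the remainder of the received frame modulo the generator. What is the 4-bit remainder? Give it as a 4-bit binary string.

Modulo-2 division of 1001101000000101 by 11001:
  pos 0: 10011 XOR 11001 = 01010
  pos 1: 10100 XOR 11001 = 01101
  pos 2: 11011 XOR 11001 = 00010
  pos 5: 10000 XOR 11001 = 01001
  pos 6: 10010 XOR 11001 = 01011
  pos 7: 10110 XOR 11001 = 01111
  pos 8: 11110 XOR 11001 = 00111
  pos 10: 11110 XOR 11001 = 00111
Remainder = 1111 (nonzero — an error is detected).

1111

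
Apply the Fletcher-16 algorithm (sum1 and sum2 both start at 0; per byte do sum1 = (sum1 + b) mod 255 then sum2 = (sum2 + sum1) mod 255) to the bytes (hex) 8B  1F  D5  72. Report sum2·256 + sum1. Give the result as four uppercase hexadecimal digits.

A9F2

Running sums (mod 255):
  after byte 0 (8B): sum1=139, sum2=139
  after byte 1 (1F): sum1=170, sum2=54
  after byte 2 (D5): sum1=128, sum2=182
  after byte 3 (72): sum1=242, sum2=169
Checksum = sum2·256 + sum1 = 169·256 + 242 = 43506 = 0xA9F2.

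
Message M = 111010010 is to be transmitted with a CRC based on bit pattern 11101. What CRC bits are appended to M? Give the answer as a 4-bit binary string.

0111

Append 4 zeros: 1110100100000. Divide by 11101 (XOR where the leading bit is 1):
  pos 0: 11101 XOR 11101 = 00000
  pos 7: 10000 XOR 11101 = 01101
  pos 8: 11010 XOR 11101 = 00111
Remainder (last 4 bits) = 0111. This is the CRC / FCS.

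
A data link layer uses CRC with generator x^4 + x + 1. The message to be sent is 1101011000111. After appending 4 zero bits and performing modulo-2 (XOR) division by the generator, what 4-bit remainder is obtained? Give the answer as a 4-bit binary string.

Append 4 zeros: 11010110001110000. Divide by 10011 (XOR where the leading bit is 1):
  pos 0: 11010 XOR 10011 = 01001
  pos 1: 10011 XOR 10011 = 00000
  pos 6: 10001 XOR 10011 = 00010
  pos 9: 10110 XOR 10011 = 00101
  pos 11: 10100 XOR 10011 = 00111
Remainder (last 4 bits) = 1110. This is the CRC / FCS.

1110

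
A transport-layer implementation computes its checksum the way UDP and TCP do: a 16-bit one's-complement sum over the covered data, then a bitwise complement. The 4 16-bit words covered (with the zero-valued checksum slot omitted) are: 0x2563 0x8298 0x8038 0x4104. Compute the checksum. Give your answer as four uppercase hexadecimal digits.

One's-complement addition (fold any carry out of bit 15 back into bit 0):
  0x2563 + 0x8298 = 0x0A7FB
  0xA7FB + 0x8038 = 0x12833 → wrap carry → 0x2834
  0x2834 + 0x4104 = 0x06938
One's-complement sum = 0x6938.
Checksum = ~0x6938 & 0xFFFF = 0x96C7.

96C7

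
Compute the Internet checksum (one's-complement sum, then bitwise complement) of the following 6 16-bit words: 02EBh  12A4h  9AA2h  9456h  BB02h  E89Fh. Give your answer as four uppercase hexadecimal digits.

17D5

One's-complement addition (fold any carry out of bit 15 back into bit 0):
  0x02EB + 0x12A4 = 0x0158F
  0x158F + 0x9AA2 = 0x0B031
  0xB031 + 0x9456 = 0x14487 → wrap carry → 0x4488
  0x4488 + 0xBB02 = 0x0FF8A
  0xFF8A + 0xE89F = 0x1E829 → wrap carry → 0xE82A
One's-complement sum = 0xE82A.
Checksum = ~0xE82A & 0xFFFF = 0x17D5.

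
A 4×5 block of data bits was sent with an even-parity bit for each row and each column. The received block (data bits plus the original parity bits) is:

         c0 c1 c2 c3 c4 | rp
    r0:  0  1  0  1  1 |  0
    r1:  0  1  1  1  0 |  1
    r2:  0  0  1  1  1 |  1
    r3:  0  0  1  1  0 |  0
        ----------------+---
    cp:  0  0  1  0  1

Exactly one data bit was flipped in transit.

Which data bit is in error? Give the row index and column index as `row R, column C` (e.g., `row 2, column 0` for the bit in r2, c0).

row 0, column 4

Recompute each row's even parity and compare to rp:
  r0: data parity 1, sent rp 0 → mismatch
  r1: data parity 1, sent rp 1 → ok
  r2: data parity 1, sent rp 1 → ok
  r3: data parity 0, sent rp 0 → ok
Recompute each column's even parity and compare to cp:
  c0: data parity 0, sent cp 0 → ok
  c1: data parity 0, sent cp 0 → ok
  c2: data parity 1, sent cp 1 → ok
  c3: data parity 0, sent cp 0 → ok
  c4: data parity 0, sent cp 1 → mismatch
Exactly one row (r0) and one column (c4) fail → the flipped bit is at their intersection.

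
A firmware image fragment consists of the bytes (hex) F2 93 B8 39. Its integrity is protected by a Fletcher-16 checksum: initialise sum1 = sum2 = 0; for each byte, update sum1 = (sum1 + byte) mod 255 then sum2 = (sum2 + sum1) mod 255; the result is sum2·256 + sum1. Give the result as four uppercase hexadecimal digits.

3178

Running sums (mod 255):
  after byte 0 (F2): sum1=242, sum2=242
  after byte 1 (93): sum1=134, sum2=121
  after byte 2 (B8): sum1=63, sum2=184
  after byte 3 (39): sum1=120, sum2=49
Checksum = sum2·256 + sum1 = 49·256 + 120 = 12664 = 0x3178.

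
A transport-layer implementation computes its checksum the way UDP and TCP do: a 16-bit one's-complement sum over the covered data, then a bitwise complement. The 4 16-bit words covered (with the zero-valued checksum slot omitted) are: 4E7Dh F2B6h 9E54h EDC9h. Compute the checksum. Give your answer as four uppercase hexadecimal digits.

One's-complement addition (fold any carry out of bit 15 back into bit 0):
  0x4E7D + 0xF2B6 = 0x14133 → wrap carry → 0x4134
  0x4134 + 0x9E54 = 0x0DF88
  0xDF88 + 0xEDC9 = 0x1CD51 → wrap carry → 0xCD52
One's-complement sum = 0xCD52.
Checksum = ~0xCD52 & 0xFFFF = 0x32AD.

32AD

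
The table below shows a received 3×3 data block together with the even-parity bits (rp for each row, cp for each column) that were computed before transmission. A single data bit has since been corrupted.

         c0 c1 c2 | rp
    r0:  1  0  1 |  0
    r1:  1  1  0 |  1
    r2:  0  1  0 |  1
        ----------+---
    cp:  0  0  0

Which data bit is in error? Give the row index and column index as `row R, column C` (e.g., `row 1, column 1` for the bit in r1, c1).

row 1, column 2

Recompute each row's even parity and compare to rp:
  r0: data parity 0, sent rp 0 → ok
  r1: data parity 0, sent rp 1 → mismatch
  r2: data parity 1, sent rp 1 → ok
Recompute each column's even parity and compare to cp:
  c0: data parity 0, sent cp 0 → ok
  c1: data parity 0, sent cp 0 → ok
  c2: data parity 1, sent cp 0 → mismatch
Exactly one row (r1) and one column (c2) fail → the flipped bit is at their intersection.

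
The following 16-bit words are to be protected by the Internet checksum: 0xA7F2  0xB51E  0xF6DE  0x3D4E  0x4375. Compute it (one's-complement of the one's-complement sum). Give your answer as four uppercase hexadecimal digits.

2B4C

One's-complement addition (fold any carry out of bit 15 back into bit 0):
  0xA7F2 + 0xB51E = 0x15D10 → wrap carry → 0x5D11
  0x5D11 + 0xF6DE = 0x153EF → wrap carry → 0x53F0
  0x53F0 + 0x3D4E = 0x0913E
  0x913E + 0x4375 = 0x0D4B3
One's-complement sum = 0xD4B3.
Checksum = ~0xD4B3 & 0xFFFF = 0x2B4C.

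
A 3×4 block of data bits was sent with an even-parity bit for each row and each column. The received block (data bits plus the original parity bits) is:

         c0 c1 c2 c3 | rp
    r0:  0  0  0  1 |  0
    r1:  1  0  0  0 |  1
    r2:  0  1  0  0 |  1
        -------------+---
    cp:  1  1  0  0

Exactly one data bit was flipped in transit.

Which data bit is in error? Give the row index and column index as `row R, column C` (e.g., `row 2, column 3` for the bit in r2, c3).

row 0, column 3

Recompute each row's even parity and compare to rp:
  r0: data parity 1, sent rp 0 → mismatch
  r1: data parity 1, sent rp 1 → ok
  r2: data parity 1, sent rp 1 → ok
Recompute each column's even parity and compare to cp:
  c0: data parity 1, sent cp 1 → ok
  c1: data parity 1, sent cp 1 → ok
  c2: data parity 0, sent cp 0 → ok
  c3: data parity 1, sent cp 0 → mismatch
Exactly one row (r0) and one column (c3) fail → the flipped bit is at their intersection.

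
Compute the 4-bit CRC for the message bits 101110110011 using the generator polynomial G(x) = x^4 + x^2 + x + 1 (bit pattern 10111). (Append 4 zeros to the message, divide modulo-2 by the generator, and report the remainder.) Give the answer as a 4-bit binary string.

Append 4 zeros: 1011101100110000. Divide by 10111 (XOR where the leading bit is 1):
  pos 0: 10111 XOR 10111 = 00000
  pos 6: 11001 XOR 10111 = 01110
  pos 7: 11101 XOR 10111 = 01010
  pos 8: 10100 XOR 10111 = 00011
  pos 11: 11000 XOR 10111 = 01111
Remainder (last 4 bits) = 1111. This is the CRC / FCS.

1111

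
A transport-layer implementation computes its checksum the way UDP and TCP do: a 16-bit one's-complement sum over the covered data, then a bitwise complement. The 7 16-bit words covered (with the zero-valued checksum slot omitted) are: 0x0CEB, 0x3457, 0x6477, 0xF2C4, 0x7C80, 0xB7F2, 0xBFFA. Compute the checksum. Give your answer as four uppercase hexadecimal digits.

One's-complement addition (fold any carry out of bit 15 back into bit 0):
  0x0CEB + 0x3457 = 0x04142
  0x4142 + 0x6477 = 0x0A5B9
  0xA5B9 + 0xF2C4 = 0x1987D → wrap carry → 0x987E
  0x987E + 0x7C80 = 0x114FE → wrap carry → 0x14FF
  0x14FF + 0xB7F2 = 0x0CCF1
  0xCCF1 + 0xBFFA = 0x18CEB → wrap carry → 0x8CEC
One's-complement sum = 0x8CEC.
Checksum = ~0x8CEC & 0xFFFF = 0x7313.

7313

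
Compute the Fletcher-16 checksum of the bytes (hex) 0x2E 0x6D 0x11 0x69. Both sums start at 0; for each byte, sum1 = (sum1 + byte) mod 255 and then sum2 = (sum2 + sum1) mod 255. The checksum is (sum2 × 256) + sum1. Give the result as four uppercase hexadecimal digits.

8C16

Running sums (mod 255):
  after byte 0 (0x2E): sum1=46, sum2=46
  after byte 1 (0x6D): sum1=155, sum2=201
  after byte 2 (0x11): sum1=172, sum2=118
  after byte 3 (0x69): sum1=22, sum2=140
Checksum = sum2·256 + sum1 = 140·256 + 22 = 35862 = 0x8C16.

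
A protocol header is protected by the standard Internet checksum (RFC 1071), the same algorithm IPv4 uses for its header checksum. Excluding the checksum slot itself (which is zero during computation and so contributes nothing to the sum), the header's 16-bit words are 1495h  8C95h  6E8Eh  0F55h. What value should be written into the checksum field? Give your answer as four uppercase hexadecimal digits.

E0F1

One's-complement addition (fold any carry out of bit 15 back into bit 0):
  0x1495 + 0x8C95 = 0x0A12A
  0xA12A + 0x6E8E = 0x10FB8 → wrap carry → 0x0FB9
  0x0FB9 + 0x0F55 = 0x01F0E
One's-complement sum = 0x1F0E.
Checksum = ~0x1F0E & 0xFFFF = 0xE0F1.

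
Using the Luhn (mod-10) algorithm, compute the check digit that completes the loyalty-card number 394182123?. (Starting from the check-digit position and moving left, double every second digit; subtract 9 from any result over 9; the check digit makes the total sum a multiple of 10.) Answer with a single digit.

Partial digits right→left: 3 2 1 2 8 1 4 9 3
Double every second digit counting from the check-digit position (so the 1st, 3rd, 5th, ... of the partial from the right).
  doubled (with −9 where >9): 6 2 7 8 6 → sum 29
  kept as-is: 2 2 1 9 → sum 14
Total = 29 + 14 = 43.
Check digit = (10 − (43 mod 10)) mod 10 = 7.

7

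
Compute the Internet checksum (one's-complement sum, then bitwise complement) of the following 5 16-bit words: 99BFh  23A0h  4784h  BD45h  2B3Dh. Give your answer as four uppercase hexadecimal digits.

1299

One's-complement addition (fold any carry out of bit 15 back into bit 0):
  0x99BF + 0x23A0 = 0x0BD5F
  0xBD5F + 0x4784 = 0x104E3 → wrap carry → 0x04E4
  0x04E4 + 0xBD45 = 0x0C229
  0xC229 + 0x2B3D = 0x0ED66
One's-complement sum = 0xED66.
Checksum = ~0xED66 & 0xFFFF = 0x1299.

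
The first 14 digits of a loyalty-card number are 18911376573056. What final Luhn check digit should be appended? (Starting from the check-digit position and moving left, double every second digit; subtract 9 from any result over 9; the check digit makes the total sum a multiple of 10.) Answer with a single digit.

3

Partial digits right→left: 6 5 0 3 7 5 6 7 3 1 1 9 8 1
Double every second digit counting from the check-digit position (so the 1st, 3rd, 5th, ... of the partial from the right).
  doubled (with −9 where >9): 3 0 5 3 6 2 7 → sum 26
  kept as-is: 5 3 5 7 1 9 1 → sum 31
Total = 26 + 31 = 57.
Check digit = (10 − (57 mod 10)) mod 10 = 3.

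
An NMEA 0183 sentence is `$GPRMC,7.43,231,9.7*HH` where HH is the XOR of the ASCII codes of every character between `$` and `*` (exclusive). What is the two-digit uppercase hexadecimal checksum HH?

XOR the ASCII codes of the payload characters:
  'G' = 0x47 → acc = 0x47
  'P' = 0x50 → acc = 0x17
  'R' = 0x52 → acc = 0x45
  'M' = 0x4D → acc = 0x08
  'C' = 0x43 → acc = 0x4B
  ',' = 0x2C → acc = 0x67
  '7' = 0x37 → acc = 0x50
  '.' = 0x2E → acc = 0x7E
  '4' = 0x34 → acc = 0x4A
  '3' = 0x33 → acc = 0x79
  ',' = 0x2C → acc = 0x55
  '2' = 0x32 → acc = 0x67
  '3' = 0x33 → acc = 0x54
  '1' = 0x31 → acc = 0x65
  ',' = 0x2C → acc = 0x49
  '9' = 0x39 → acc = 0x70
  '.' = 0x2E → acc = 0x5E
  '7' = 0x37 → acc = 0x69
Checksum = 0x69.

69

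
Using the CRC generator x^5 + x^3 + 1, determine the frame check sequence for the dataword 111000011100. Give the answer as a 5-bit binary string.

Append 5 zeros: 11100001110000000. Divide by 101001 (XOR where the leading bit is 1):
  pos 0: 111000 XOR 101001 = 010001
  pos 1: 100010 XOR 101001 = 001011
  pos 3: 101111 XOR 101001 = 000110
  pos 6: 110100 XOR 101001 = 011101
  pos 7: 111010 XOR 101001 = 010011
  pos 8: 100110 XOR 101001 = 001111
  pos 10: 111100 XOR 101001 = 010101
  pos 11: 101010 XOR 101001 = 000011
Remainder (last 5 bits) = 00011. This is the CRC / FCS.

00011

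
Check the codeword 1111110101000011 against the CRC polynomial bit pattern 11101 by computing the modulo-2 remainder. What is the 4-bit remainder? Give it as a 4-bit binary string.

Modulo-2 division of 1111110101000011 by 11101:
  pos 0: 11111 XOR 11101 = 00010
  pos 3: 10101 XOR 11101 = 01000
  pos 4: 10000 XOR 11101 = 01101
  pos 5: 11011 XOR 11101 = 00110
  pos 7: 11000 XOR 11101 = 00101
  pos 9: 10100 XOR 11101 = 01001
  pos 10: 10011 XOR 11101 = 01110
  pos 11: 11101 XOR 11101 = 00000
Remainder = 0000 (zero — the frame passes the CRC check).

0000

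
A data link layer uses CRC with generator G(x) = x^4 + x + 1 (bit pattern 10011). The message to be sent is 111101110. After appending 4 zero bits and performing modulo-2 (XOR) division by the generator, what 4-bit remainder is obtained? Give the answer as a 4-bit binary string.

1101

Append 4 zeros: 1111011100000. Divide by 10011 (XOR where the leading bit is 1):
  pos 0: 11110 XOR 10011 = 01101
  pos 1: 11011 XOR 10011 = 01000
  pos 2: 10001 XOR 10011 = 00010
  pos 5: 10100 XOR 10011 = 00111
  pos 7: 11100 XOR 10011 = 01111
  pos 8: 11110 XOR 10011 = 01101
Remainder (last 4 bits) = 1101. This is the CRC / FCS.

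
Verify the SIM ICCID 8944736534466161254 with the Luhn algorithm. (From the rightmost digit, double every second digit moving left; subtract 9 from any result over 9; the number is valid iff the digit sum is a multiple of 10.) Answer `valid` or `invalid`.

valid

From the right, keep odd positions and double even positions (subtract 9 from any doubled value over 9):
  doubled (positions 2,4,...): 1 2 2 3 8 1 6 8 9 → sum 40
  kept (positions 1,3,...): 4 2 6 6 4 3 6 7 4 8 → sum 50
Total = 90.
90 mod 10 = 0, so the number is valid.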